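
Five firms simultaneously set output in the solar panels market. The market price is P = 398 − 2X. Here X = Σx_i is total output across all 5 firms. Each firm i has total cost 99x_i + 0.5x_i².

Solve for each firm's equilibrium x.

23

A representative firm's profit is π_i = x_i(398 − 2X) − 99x_i − 0.5x_i², with X = x_i + Σ_{j≠i} x_j.
First-order condition: 299 − 5x_i − 2Σ_{j≠i} x_j = 0.
Imposing symmetry (x_j = x for all j) turns Σ_{j≠i} x_j into 4x, so 299 = 13x and x = 23.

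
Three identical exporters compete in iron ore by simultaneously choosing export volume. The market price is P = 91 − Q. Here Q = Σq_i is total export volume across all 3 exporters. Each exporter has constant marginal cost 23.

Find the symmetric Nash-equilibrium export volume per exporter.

17

A representative exporter's profit is π_i = q_i(91 − Q) − 23q_i, with Q = q_i + Σ_{j≠i} q_j.
First-order condition: 68 − 2q_i − Σ_{j≠i} q_j = 0.
In a symmetric equilibrium every exporter chooses the same q, so Σ_{j≠i} q_j = 2q. The condition becomes 68 − 4q = 0, giving q = 68/4 = 17.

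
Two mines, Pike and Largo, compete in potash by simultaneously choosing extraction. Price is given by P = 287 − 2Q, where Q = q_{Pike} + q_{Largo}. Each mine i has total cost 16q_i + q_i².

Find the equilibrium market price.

151.5

Mine Pike's profit: π = q_{Pike}(287 − 2(q_{Pike} + q_{Largo})) − 16q_{Pike} − q_{Pike}².
∂π/∂q_{Pike} = 271 − 6q_{Pike} − 2q_{Largo} = 0, so q_{Pike} = 271/6 − (1/3)q_{Largo}.
Setting q_{Pike} = q_{Largo} in the reaction function: q_{Pike} = 271/6 − (1/3)q_{Pike}, so q_{Pike} = (271/6) / (4/3) = 33.875.
Equilibrium price: P = 287 − 2·67.75 = 151.5.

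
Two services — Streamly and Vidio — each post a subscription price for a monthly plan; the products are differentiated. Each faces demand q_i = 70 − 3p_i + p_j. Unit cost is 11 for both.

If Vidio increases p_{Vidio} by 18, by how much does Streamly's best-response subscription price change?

3

Streamly's profit: π = (p_{Streamly} − 11)(70 − 3p_{Streamly} + p_{Vidio}).
∂π/∂p_{Streamly} = 103 − 6p_{Streamly} + p_{Vidio} = 0 ⇒ p_{Streamly} = 103/6 + (1/6)p_{Vidio}.
The reaction-function slope is 1/6, so an 18-unit rise in p_{Vidio} moves p_{Streamly} by 1/6 × 18 = 3. Streamly's best response rises — the actions are strategic complements.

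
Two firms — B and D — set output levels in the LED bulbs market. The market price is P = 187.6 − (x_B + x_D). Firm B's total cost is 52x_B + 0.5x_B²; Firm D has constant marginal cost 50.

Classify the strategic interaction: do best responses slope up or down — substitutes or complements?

strategic substitutes

Firm B's profit: π = x_B(187.6 − (x_B + x_D)) − 52x_B − 0.5x_B².
∂π/∂x_B = 135.6 − 3x_B − x_D = 0, so x_B = 45.2 − (1/3)x_D.
The best-response slope dx_B/dx_D = −1/3 < 0: the reaction function is downward-sloping, so the choices are strategic substitutes.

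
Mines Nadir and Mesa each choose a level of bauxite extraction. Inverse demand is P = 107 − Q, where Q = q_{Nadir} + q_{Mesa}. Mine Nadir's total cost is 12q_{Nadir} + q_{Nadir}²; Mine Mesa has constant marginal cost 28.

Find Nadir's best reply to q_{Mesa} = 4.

22.75

Mine Nadir's profit: π = q_{Nadir}(107 − (q_{Nadir} + q_{Mesa})) − 12q_{Nadir} − q_{Nadir}².
∂π/∂q_{Nadir} = 95 − 4q_{Nadir} − q_{Mesa} = 0, so q_{Nadir} = 23.75 − 0.25q_{Mesa}.
At q_{Mesa} = 4: q_{Nadir} = 23.75 − 0.25·4 = 22.75.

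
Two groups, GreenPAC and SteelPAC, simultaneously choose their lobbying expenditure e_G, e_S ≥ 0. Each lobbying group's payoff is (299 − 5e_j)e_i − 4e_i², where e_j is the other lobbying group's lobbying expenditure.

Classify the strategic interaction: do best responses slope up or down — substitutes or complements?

GreenPAC's payoff is (299 − 5e_S)e_G − 4e_G².
∂π/∂e_G = 299 − 5e_S − 8e_G = 0, so e_G = 37.375 − 0.625e_S.
The best-response slope de_G/de_S = −0.625 < 0: the reaction function is downward-sloping, so the choices are strategic substitutes.

strategic substitutes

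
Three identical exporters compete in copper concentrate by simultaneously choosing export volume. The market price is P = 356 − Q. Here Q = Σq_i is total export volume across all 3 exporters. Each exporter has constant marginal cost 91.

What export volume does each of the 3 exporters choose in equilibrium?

66.25

A representative exporter's profit is π_i = q_i(356 − Q) − 91q_i, with Q = q_i + Σ_{j≠i} q_j.
First-order condition: 265 − 2q_i − Σ_{j≠i} q_j = 0.
With identical exporters, set every q_j = q: then 265 − 2q − 2q = 0, i.e. q = 265/4 = 66.25.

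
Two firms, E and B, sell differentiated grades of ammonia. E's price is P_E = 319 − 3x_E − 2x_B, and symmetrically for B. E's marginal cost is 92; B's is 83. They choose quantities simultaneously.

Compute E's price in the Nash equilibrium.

175.4375

Firm E's profit: π = x_E(319 − 3x_E − 2x_B) − 92x_E.
∂π/∂x_E = 227 − 6x_E − 2x_B = 0 ⇒ x_E = 227/6 − (1/3)x_B.
Similarly x_B = 118/3 − (1/3)x_E.
Plugging x_B into E's best response: x_E = 227/6 − (1/3)(118/3 − (1/3)x_E) ⇒ (8/9)x_E = 445/18, so x_E = 27.8125.
Then x_B = 118/3 − (1/3)·27.8125 = 30.0625.
P_E = 319 − 3·27.8125 − 2·30.0625 = 175.4375.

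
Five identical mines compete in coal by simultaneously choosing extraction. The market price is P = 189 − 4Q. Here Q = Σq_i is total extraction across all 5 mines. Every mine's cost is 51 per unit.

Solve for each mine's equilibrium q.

A representative mine's profit is π_i = q_i(189 − 4Q) − 51q_i, with Q = q_i + Σ_{j≠i} q_j.
First-order condition: 138 − 8q_i − 4Σ_{j≠i} q_j = 0.
With identical mines, set every q_j = q: then 138 − 8q − 16q = 0, i.e. q = 138/24 = 5.75.

5.75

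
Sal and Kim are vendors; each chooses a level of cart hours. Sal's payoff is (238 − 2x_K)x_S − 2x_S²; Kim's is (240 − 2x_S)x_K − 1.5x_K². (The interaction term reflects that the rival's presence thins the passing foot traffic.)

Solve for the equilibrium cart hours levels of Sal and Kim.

29.25, 60.5

Expanding Sal's payoff: 238x_S − 2x_Kx_S − 2x_S².
∂π/∂x_S = 238 − 2x_K − 4x_S = 0, so x_S = 59.5 − 0.5x_K.
Likewise for Kim: x_K = 80 − (2/3)x_S.
Solving the two reaction functions simultaneously: (1 − (−0.5)(−2/3))x_S = 59.5 − 0.5·80, so (2/3)x_S = 19.5 and x_S = 29.25.
Then x_K = 80 − (2/3)·29.25 = 60.5.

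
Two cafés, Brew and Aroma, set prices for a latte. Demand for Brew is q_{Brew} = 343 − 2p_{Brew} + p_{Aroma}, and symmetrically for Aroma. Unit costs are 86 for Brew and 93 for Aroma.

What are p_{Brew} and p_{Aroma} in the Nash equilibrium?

172.6, 175.4

Brew's profit: π = (p_{Brew} − 86)(343 − 2p_{Brew} + p_{Aroma}).
∂π/∂p_{Brew} = 515 − 4p_{Brew} + p_{Aroma} = 0 ⇒ p_{Brew} = 128.75 + 0.25p_{Aroma}.
Similarly p_{Aroma} = 132.25 + 0.25p_{Brew}.
Plugging p_{Aroma} into Brew's best response: p_{Brew} = 128.75 + 0.25(132.25 + 0.25p_{Brew}) ⇒ 0.9375p_{Brew} = 161.8125, so p_{Brew} = 172.6.
Then p_{Aroma} = 132.25 + 0.25·172.6 = 175.4.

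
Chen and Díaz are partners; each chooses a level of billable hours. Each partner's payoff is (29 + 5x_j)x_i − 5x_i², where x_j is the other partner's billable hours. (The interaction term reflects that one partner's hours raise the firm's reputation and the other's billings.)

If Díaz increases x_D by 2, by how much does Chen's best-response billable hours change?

1

Chen's payoff is (29 + 5x_D)x_C − 5x_C².
∂π/∂x_C = 29 + 5x_D − 10x_C = 0, so x_C = 2.9 + 0.5x_D.
The reaction-function slope is 0.5, so a 2-unit rise in x_D moves x_C by 0.5 × 2 = 1. Chen's best response rises — the actions are strategic complements.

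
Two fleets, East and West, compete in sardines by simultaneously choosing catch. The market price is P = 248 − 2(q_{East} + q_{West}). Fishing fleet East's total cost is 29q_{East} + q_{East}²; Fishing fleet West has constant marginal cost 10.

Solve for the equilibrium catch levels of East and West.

20, 49.5

Fishing fleet East's profit: π = q_{East}(248 − 2(q_{East} + q_{West})) − 29q_{East} − q_{East}².
∂π/∂q_{East} = 219 − 6q_{East} − 2q_{West} = 0, so q_{East} = 36.5 − (1/3)q_{West}.
For West: ∂π/∂q_{West} = 238 − 4q_{West} − 2q_{East} = 0 ⇒ q_{West} = 59.5 − 0.5q_{East}.
Plugging q_{West} into East's best response: q_{East} = 36.5 − (1/3)(59.5 − 0.5q_{East}) ⇒ (5/6)q_{East} = 50/3, so q_{East} = 20.
Then q_{West} = 59.5 − 0.5·20 = 49.5.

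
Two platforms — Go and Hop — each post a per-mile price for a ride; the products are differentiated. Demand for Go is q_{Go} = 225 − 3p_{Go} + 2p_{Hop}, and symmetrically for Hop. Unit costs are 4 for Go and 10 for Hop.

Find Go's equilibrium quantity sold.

Go's profit: π = (p_{Go} − 4)(225 − 3p_{Go} + 2p_{Hop}).
∂π/∂p_{Go} = 237 − 6p_{Go} + 2p_{Hop} = 0 ⇒ p_{Go} = 39.5 + (1/3)p_{Hop}.
Similarly p_{Hop} = 42.5 + (1/3)p_{Go}.
Solving the two reaction functions simultaneously: (1 − (1/3)(1/3))p_{Go} = 39.5 + (1/3)·42.5, so (8/9)p_{Go} = 161/3 and p_{Go} = 60.375.
Then p_{Hop} = 42.5 + (1/3)·60.375 = 62.625.
q_{Go} = 225 − 3·60.375 + 2·62.625 = 169.125.

169.125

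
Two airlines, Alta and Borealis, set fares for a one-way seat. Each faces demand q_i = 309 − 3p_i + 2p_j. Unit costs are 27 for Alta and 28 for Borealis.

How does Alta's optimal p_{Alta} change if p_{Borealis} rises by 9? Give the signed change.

3

Alta's profit: π = (p_{Alta} − 27)(309 − 3p_{Alta} + 2p_{Borealis}).
∂π/∂p_{Alta} = 390 − 6p_{Alta} + 2p_{Borealis} = 0 ⇒ p_{Alta} = 65 + (1/3)p_{Borealis}.
The reaction-function slope is 1/3, so a 9-unit rise in p_{Borealis} moves p_{Alta} by 1/3 × 9 = 3. Alta's best response rises — the actions are strategic complements.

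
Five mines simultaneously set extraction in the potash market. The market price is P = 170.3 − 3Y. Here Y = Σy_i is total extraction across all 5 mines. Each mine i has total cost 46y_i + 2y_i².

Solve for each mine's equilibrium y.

A representative mine's profit is π_i = y_i(170.3 − 3Y) − 46y_i − 2y_i², with Y = y_i + Σ_{j≠i} y_j.
First-order condition: 124.3 − 10y_i − 3Σ_{j≠i} y_j = 0.
In a symmetric equilibrium every mine chooses the same y, so Σ_{j≠i} y_j = 4y. The condition becomes 124.3 − 22y = 0, giving y = 124.3/22 = 5.65.

5.65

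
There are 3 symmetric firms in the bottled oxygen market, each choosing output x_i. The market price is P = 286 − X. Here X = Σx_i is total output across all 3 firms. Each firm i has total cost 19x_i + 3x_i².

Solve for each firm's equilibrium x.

26.7

A representative firm's profit is π_i = x_i(286 − X) − 19x_i − 3x_i², with X = x_i + Σ_{j≠i} x_j.
First-order condition: 267 − 8x_i − Σ_{j≠i} x_j = 0.
Imposing symmetry (x_j = x for all j) turns Σ_{j≠i} x_j into 2x, so 267 = 10x and x = 26.7.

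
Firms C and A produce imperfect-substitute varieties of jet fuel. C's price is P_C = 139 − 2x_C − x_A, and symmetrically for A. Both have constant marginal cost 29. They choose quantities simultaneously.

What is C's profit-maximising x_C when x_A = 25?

21.25

Firm C's profit: π = x_C(139 − 2x_C − x_A) − 29x_C.
∂π/∂x_C = 110 − 4x_C − x_A = 0 ⇒ x_C = 27.5 − 0.25x_A.
At x_A = 25: x_C = 27.5 − 0.25·25 = 21.25.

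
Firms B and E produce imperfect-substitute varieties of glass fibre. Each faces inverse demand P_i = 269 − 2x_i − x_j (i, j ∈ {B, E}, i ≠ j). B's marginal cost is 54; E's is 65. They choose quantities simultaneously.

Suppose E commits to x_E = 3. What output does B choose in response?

53

Firm B's profit: π = x_B(269 − 2x_B − x_E) − 54x_B.
∂π/∂x_B = 215 − 4x_B − x_E = 0 ⇒ x_B = 53.75 − 0.25x_E.
At x_E = 3: x_B = 53.75 − 0.25·3 = 53.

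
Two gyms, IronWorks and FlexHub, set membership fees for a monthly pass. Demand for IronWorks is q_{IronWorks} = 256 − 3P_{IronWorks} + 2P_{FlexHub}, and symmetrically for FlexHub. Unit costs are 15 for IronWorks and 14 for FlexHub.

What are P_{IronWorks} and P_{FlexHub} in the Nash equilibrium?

75.0625, 74.6875

IronWorks's profit: π = (P_{IronWorks} − 15)(256 − 3P_{IronWorks} + 2P_{FlexHub}).
∂π/∂P_{IronWorks} = 301 − 6P_{IronWorks} + 2P_{FlexHub} = 0 ⇒ P_{IronWorks} = 301/6 + (1/3)P_{FlexHub}.
Similarly P_{FlexHub} = 149/3 + (1/3)P_{IronWorks}.
Plugging P_{FlexHub} into IronWorks's best response: P_{IronWorks} = 301/6 + (1/3)(149/3 + (1/3)P_{IronWorks}) ⇒ (8/9)P_{IronWorks} = 1201/18, so P_{IronWorks} = 75.0625.
Then P_{FlexHub} = 149/3 + (1/3)·75.0625 = 74.6875.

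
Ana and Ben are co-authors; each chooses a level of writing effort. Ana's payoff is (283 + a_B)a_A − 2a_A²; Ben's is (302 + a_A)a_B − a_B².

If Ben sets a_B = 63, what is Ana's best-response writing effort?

Expanding Ana's payoff: 283a_A + a_Ba_A − 2a_A².
∂π/∂a_A = 283 + a_B − 4a_A = 0, so a_A = 70.75 + 0.25a_B.
At a_B = 63: a_A = 70.75 + 0.25·63 = 86.5.

86.5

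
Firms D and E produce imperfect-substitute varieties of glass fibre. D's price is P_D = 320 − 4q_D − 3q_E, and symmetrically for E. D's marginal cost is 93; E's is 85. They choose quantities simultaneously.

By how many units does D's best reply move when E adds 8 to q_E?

Firm D's profit: π = q_D(320 − 4q_D − 3q_E) − 93q_D.
∂π/∂q_D = 227 − 8q_D − 3q_E = 0 ⇒ q_D = 28.375 − 0.375q_E.
The reaction-function slope is −0.375, so an 8-unit rise in q_E moves q_D by −0.375 × 8 = −3. D's best response falls — the actions are strategic substitutes.

-3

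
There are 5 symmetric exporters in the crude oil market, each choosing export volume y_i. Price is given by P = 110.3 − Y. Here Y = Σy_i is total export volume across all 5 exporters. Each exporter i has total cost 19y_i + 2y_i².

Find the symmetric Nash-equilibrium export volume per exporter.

9.13

A representative exporter's profit is π_i = y_i(110.3 − Y) − 19y_i − 2y_i², with Y = y_i + Σ_{j≠i} y_j.
First-order condition: 91.3 − 6y_i − Σ_{j≠i} y_j = 0.
With identical exporters, set every y_j = y: then 91.3 − 6y − 4y = 0, i.e. y = 91.3/10 = 9.13.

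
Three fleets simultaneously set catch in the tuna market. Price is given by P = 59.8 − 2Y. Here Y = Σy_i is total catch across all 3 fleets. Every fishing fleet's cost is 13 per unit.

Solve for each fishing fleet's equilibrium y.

5.85

A representative fishing fleet's profit is π_i = y_i(59.8 − 2Y) − 13y_i, with Y = y_i + Σ_{j≠i} y_j.
First-order condition: 46.8 − 4y_i − 2Σ_{j≠i} y_j = 0.
Imposing symmetry (y_j = y for all j) turns Σ_{j≠i} y_j into 2y, so 46.8 = 8y and y = 5.85.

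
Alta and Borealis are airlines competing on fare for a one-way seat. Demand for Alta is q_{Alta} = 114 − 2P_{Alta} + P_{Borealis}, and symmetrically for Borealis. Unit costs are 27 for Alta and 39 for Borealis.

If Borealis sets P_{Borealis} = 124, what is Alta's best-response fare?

Alta's profit: π = (P_{Alta} − 27)(114 − 2P_{Alta} + P_{Borealis}).
∂π/∂P_{Alta} = 168 − 4P_{Alta} + P_{Borealis} = 0 ⇒ P_{Alta} = 42 + 0.25P_{Borealis}.
At P_{Borealis} = 124: P_{Alta} = 42 + 0.25·124 = 73.

73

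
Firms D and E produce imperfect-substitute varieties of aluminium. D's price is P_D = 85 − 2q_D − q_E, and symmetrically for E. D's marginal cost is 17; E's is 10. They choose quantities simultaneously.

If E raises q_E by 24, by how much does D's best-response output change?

Firm D's profit: π = q_D(85 − 2q_D − q_E) − 17q_D.
∂π/∂q_D = 68 − 4q_D − q_E = 0 ⇒ q_D = 17 − 0.25q_E.
The reaction-function slope is −0.25, so a 24-unit rise in q_E moves q_D by −0.25 × 24 = −6. D's best response falls — the actions are strategic substitutes.

-6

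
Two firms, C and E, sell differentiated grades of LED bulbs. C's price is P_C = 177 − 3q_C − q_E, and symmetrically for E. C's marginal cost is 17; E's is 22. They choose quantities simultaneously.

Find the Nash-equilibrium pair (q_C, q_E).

Firm C's profit: π = q_C(177 − 3q_C − q_E) − 17q_C.
∂π/∂q_C = 160 − 6q_C − q_E = 0 ⇒ q_C = 80/3 − (1/6)q_E.
Similarly q_E = 155/6 − (1/6)q_C.
Substituting the second reaction function into the first: q_C = 80/3 − (1/6)(155/6 − (1/6)q_C), which gives (35/36)q_C = 805/36 ⇒ q_C = 23.
Then q_E = 155/6 − (1/6)·23 = 22.

23, 22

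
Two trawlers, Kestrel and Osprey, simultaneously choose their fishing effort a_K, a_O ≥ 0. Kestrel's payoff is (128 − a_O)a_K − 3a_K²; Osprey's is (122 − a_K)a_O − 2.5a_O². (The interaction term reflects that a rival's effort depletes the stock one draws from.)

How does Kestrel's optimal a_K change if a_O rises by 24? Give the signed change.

Expanding Kestrel's payoff: 128a_K − a_Oa_K − 3a_K².
∂π/∂a_K = 128 − a_O − 6a_K = 0, so a_K = 64/3 − (1/6)a_O.
The reaction-function slope is −1/6, so a 24-unit rise in a_O moves a_K by −1/6 × 24 = −4. Kestrel's best response falls — the actions are strategic substitutes.

-4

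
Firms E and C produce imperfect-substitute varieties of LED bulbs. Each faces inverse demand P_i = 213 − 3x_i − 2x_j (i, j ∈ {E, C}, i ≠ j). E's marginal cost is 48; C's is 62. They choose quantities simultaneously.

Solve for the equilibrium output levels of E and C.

21.5, 18

Firm E's profit: π = x_E(213 − 3x_E − 2x_C) − 48x_E.
∂π/∂x_E = 165 − 6x_E − 2x_C = 0 ⇒ x_E = 27.5 − (1/3)x_C.
Similarly x_C = 151/6 − (1/3)x_E.
Solving the two reaction functions simultaneously: (1 − (−1/3)(−1/3))x_E = 27.5 − (1/3)·(151/6), so (8/9)x_E = 172/9 and x_E = 21.5.
Then x_C = 151/6 − (1/3)·21.5 = 18.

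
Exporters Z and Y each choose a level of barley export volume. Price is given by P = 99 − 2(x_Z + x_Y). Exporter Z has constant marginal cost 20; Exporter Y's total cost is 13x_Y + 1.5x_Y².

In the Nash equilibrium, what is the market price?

Exporter Z's profit: π = x_Z(99 − 2(x_Z + x_Y)) − 20x_Z.
∂π/∂x_Z = 79 − 4x_Z − 2x_Y = 0, so x_Z = 19.75 − 0.5x_Y.
For Y: ∂π/∂x_Y = 86 − 7x_Y − 2x_Z = 0 ⇒ x_Y = 86/7 − (2/7)x_Z.
Solving the two reaction functions simultaneously: (1 − (−0.5)(−2/7))x_Z = 19.75 − 0.5·(86/7), so (6/7)x_Z = 381/28 and x_Z = 15.875.
Then x_Y = 86/7 − (2/7)·15.875 = 7.75.
Equilibrium price: P = 99 − 2·23.625 = 51.75.

51.75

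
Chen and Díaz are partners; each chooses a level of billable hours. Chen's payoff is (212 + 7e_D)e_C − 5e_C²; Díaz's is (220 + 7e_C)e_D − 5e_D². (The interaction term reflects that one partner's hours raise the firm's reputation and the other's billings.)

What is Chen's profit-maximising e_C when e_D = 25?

38.7

Expanding Chen's payoff: 212e_C + 7e_De_C − 5e_C².
∂π/∂e_C = 212 + 7e_D − 10e_C = 0, so e_C = 21.2 + 0.7e_D.
At e_D = 25: e_C = 21.2 + 0.7·25 = 38.7.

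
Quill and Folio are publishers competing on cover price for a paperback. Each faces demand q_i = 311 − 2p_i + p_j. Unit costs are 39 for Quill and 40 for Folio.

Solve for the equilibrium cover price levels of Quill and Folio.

Quill's profit: π = (p_{Quill} − 39)(311 − 2p_{Quill} + p_{Folio}).
∂π/∂p_{Quill} = 389 − 4p_{Quill} + p_{Folio} = 0 ⇒ p_{Quill} = 97.25 + 0.25p_{Folio}.
Similarly p_{Folio} = 97.75 + 0.25p_{Quill}.
Solving the two reaction functions simultaneously: (1 − (0.25)(0.25))p_{Quill} = 97.25 + 0.25·97.75, so 0.9375p_{Quill} = 121.6875 and p_{Quill} = 129.8.
Then p_{Folio} = 97.75 + 0.25·129.8 = 130.2.

129.8, 130.2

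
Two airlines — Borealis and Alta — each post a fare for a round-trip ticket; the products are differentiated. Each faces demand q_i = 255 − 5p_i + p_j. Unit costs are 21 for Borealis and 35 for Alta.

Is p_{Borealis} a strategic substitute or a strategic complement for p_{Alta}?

strategic complements

Borealis's profit: π = (p_{Borealis} − 21)(255 − 5p_{Borealis} + p_{Alta}).
∂π/∂p_{Borealis} = 360 − 10p_{Borealis} + p_{Alta} = 0 ⇒ p_{Borealis} = 36 + 0.1p_{Alta}.
The best-response slope dp_{Borealis}/dp_{Alta} = 0.1 > 0: the reaction function is upward-sloping, so the choices are strategic complements.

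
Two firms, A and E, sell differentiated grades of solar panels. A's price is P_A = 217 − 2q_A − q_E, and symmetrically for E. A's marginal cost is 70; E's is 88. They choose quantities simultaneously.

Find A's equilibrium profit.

Firm A's profit: π = q_A(217 − 2q_A − q_E) − 70q_A.
∂π/∂q_A = 147 − 4q_A − q_E = 0 ⇒ q_A = 36.75 − 0.25q_E.
Similarly q_E = 32.25 − 0.25q_A.
Substituting the second reaction function into the first: q_A = 36.75 − 0.25(32.25 − 0.25q_A), which gives 0.9375q_A = 28.6875 ⇒ q_A = 30.6.
Then q_E = 32.25 − 0.25·30.6 = 24.6.
P_A = 217 − 2·30.6 − 24.6 = 131.2.
Profit = (131.2 − 70)·30.6 = 1872.72.

1872.72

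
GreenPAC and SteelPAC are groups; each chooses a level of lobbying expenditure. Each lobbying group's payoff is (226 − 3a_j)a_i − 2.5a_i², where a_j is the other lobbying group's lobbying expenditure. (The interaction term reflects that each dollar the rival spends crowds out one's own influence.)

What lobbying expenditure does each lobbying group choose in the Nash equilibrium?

28.25

GreenPAC's payoff is (226 − 3a_S)a_G − 2.5a_G².
∂π/∂a_G = 226 − 3a_S − 5a_G = 0, so a_G = 45.2 − 0.6a_S.
By symmetry a_S = a_G; substituting into the reaction function, 1.6a_G = 45.2 and a_G = 28.25.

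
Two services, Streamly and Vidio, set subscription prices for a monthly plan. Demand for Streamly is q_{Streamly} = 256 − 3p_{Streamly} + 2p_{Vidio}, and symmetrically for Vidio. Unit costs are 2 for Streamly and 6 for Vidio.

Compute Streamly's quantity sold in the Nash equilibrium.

Streamly's profit: π = (p_{Streamly} − 2)(256 − 3p_{Streamly} + 2p_{Vidio}).
∂π/∂p_{Streamly} = 262 − 6p_{Streamly} + 2p_{Vidio} = 0 ⇒ p_{Streamly} = 131/3 + (1/3)p_{Vidio}.
Similarly p_{Vidio} = 137/3 + (1/3)p_{Streamly}.
Plugging p_{Vidio} into Streamly's best response: p_{Streamly} = 131/3 + (1/3)(137/3 + (1/3)p_{Streamly}) ⇒ (8/9)p_{Streamly} = 530/9, so p_{Streamly} = 66.25.
Then p_{Vidio} = 137/3 + (1/3)·66.25 = 67.75.
q_{Streamly} = 256 − 3·66.25 + 2·67.75 = 192.75.

192.75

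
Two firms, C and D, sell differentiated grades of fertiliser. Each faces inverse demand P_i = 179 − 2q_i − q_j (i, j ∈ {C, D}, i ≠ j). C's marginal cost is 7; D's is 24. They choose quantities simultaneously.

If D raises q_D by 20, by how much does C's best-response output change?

Firm C's profit: π = q_C(179 − 2q_C − q_D) − 7q_C.
∂π/∂q_C = 172 − 4q_C − q_D = 0 ⇒ q_C = 43 − 0.25q_D.
The reaction-function slope is −0.25, so a 20-unit rise in q_D moves q_C by −0.25 × 20 = −5. C's best response falls — the actions are strategic substitutes.

-5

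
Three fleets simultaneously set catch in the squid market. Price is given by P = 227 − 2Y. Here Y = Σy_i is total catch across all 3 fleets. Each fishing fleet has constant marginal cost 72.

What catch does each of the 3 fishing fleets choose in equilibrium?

A representative fishing fleet's profit is π_i = y_i(227 − 2Y) − 72y_i, with Y = y_i + Σ_{j≠i} y_j.
First-order condition: 155 − 4y_i − 2Σ_{j≠i} y_j = 0.
Imposing symmetry (y_j = y for all j) turns Σ_{j≠i} y_j into 2y, so 155 = 8y and y = 19.375.

19.375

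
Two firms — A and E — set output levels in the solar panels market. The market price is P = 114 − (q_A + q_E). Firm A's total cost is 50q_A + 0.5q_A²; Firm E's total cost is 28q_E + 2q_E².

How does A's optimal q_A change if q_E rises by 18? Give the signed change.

Firm A's profit: π = q_A(114 − (q_A + q_E)) − 50q_A − 0.5q_A².
∂π/∂q_A = 64 − 3q_A − q_E = 0, so q_A = 64/3 − (1/3)q_E.
The reaction-function slope is −1/3, so an 18-unit rise in q_E moves q_A by −1/3 × 18 = −6. A's best response falls — the actions are strategic substitutes.

-6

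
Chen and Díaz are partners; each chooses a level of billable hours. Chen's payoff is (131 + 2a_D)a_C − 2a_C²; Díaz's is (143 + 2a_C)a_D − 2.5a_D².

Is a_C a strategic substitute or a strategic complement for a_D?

strategic complements

Expanding Chen's payoff: 131a_C + 2a_Da_C − 2a_C².
∂π/∂a_C = 131 + 2a_D − 4a_C = 0, so a_C = 32.75 + 0.5a_D.
The best-response slope da_C/da_D = 0.5 > 0: the reaction function is upward-sloping, so the choices are strategic complements.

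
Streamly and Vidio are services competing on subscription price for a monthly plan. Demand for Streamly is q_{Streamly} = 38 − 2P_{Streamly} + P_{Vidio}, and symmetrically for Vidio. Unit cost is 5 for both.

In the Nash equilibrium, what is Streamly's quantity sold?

22

Streamly's profit: π = (P_{Streamly} − 5)(38 − 2P_{Streamly} + P_{Vidio}).
∂π/∂P_{Streamly} = 48 − 4P_{Streamly} + P_{Vidio} = 0 ⇒ P_{Streamly} = 12 + 0.25P_{Vidio}.
The game is symmetric, so in equilibrium P_{Vidio} = P_{Streamly}: the reaction function gives 0.75P_{Streamly} = 12, hence P_{Streamly} = 16.
q_{Streamly} = 38 − 2·16 + 16 = 22.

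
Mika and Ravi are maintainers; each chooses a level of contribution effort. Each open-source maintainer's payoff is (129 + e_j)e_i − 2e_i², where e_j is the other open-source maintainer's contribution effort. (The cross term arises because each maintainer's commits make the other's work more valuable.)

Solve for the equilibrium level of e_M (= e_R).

43

Mika's payoff is (129 + e_R)e_M − 2e_M².
∂π/∂e_M = 129 + e_R − 4e_M = 0, so e_M = 32.25 + 0.25e_R.
By symmetry e_R = e_M; substituting into the reaction function, 0.75e_M = 32.25 and e_M = 43.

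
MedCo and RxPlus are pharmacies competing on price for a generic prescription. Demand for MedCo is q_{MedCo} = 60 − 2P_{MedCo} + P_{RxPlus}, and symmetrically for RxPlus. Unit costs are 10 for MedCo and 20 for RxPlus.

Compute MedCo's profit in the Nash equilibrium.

MedCo's profit: π = (P_{MedCo} − 10)(60 − 2P_{MedCo} + P_{RxPlus}).
∂π/∂P_{MedCo} = 80 − 4P_{MedCo} + P_{RxPlus} = 0 ⇒ P_{MedCo} = 20 + 0.25P_{RxPlus}.
Similarly P_{RxPlus} = 25 + 0.25P_{MedCo}.
Plugging P_{RxPlus} into MedCo's best response: P_{MedCo} = 20 + 0.25(25 + 0.25P_{MedCo}) ⇒ 0.9375P_{MedCo} = 26.25, so P_{MedCo} = 28.
Then P_{RxPlus} = 25 + 0.25·28 = 32.
q_{MedCo} = 60 − 2·28 + 32 = 36.
Profit = (28 − 10)·36 = 648.

648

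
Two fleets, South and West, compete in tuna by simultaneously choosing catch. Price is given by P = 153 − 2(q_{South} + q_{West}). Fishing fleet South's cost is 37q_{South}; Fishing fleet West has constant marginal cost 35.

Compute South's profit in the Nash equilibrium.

Fishing fleet South's profit: π = q_{South}(153 − 2(q_{South} + q_{West})) − 37q_{South}.
∂π/∂q_{South} = 116 − 4q_{South} − 2q_{West} = 0, so q_{South} = 29 − 0.5q_{West}.
By the same steps for West: q_{West} = 29.5 − 0.5q_{South}.
Plugging q_{West} into South's best response: q_{South} = 29 − 0.5(29.5 − 0.5q_{South}) ⇒ 0.75q_{South} = 14.25, so q_{South} = 19.
Then q_{West} = 29.5 − 0.5·19 = 20.
Price P = 153 − 2·39 = 75.
South's profit: (75 − 37)·19 = 722.

722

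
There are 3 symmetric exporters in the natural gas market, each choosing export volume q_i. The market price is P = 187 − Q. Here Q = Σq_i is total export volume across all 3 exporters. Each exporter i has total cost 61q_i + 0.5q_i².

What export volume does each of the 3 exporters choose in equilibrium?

25.2

A representative exporter's profit is π_i = q_i(187 − Q) − 61q_i − 0.5q_i², with Q = q_i + Σ_{j≠i} q_j.
First-order condition: 126 − 3q_i − Σ_{j≠i} q_j = 0.
With identical exporters, set every q_j = q: then 126 − 3q − 2q = 0, i.e. q = 126/5 = 25.2.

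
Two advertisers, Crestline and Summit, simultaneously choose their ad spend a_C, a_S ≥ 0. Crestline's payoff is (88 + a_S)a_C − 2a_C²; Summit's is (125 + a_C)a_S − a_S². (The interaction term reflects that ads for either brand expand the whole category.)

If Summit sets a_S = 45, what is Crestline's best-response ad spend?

33.25

Expanding Crestline's payoff: 88a_C + a_Sa_C − 2a_C².
∂π/∂a_C = 88 + a_S − 4a_C = 0, so a_C = 22 + 0.25a_S.
At a_S = 45: a_C = 22 + 0.25·45 = 33.25.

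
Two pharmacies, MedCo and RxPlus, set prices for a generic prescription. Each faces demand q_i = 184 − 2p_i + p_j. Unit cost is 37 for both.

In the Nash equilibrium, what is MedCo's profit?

4802

MedCo's profit: π = (p_{MedCo} − 37)(184 − 2p_{MedCo} + p_{RxPlus}).
∂π/∂p_{MedCo} = 258 − 4p_{MedCo} + p_{RxPlus} = 0 ⇒ p_{MedCo} = 64.5 + 0.25p_{RxPlus}.
By symmetry p_{RxPlus} = p_{MedCo}; substituting into the reaction function, 0.75p_{MedCo} = 64.5 and p_{MedCo} = 86.
q_{MedCo} = 184 − 2·86 + 86 = 98.
Profit = (86 − 37)·98 = 4802.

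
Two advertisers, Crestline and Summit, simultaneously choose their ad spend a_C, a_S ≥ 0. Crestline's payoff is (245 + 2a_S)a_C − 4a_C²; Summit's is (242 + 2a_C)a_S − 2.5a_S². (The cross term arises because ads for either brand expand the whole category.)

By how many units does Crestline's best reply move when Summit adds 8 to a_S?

Expanding Crestline's payoff: 245a_C + 2a_Sa_C − 4a_C².
∂π/∂a_C = 245 + 2a_S − 8a_C = 0, so a_C = 30.625 + 0.25a_S.
The reaction-function slope is 0.25, so an 8-unit rise in a_S moves a_C by 0.25 × 8 = 2. Crestline's best response rises — the actions are strategic complements.

2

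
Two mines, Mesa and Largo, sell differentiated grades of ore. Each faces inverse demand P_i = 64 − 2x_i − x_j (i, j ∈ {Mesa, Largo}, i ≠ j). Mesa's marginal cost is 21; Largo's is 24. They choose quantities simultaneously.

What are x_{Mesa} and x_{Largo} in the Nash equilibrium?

8.8, 7.8

Mine Mesa's profit: π = x_{Mesa}(64 − 2x_{Mesa} − x_{Largo}) − 21x_{Mesa}.
∂π/∂x_{Mesa} = 43 − 4x_{Mesa} − x_{Largo} = 0 ⇒ x_{Mesa} = 10.75 − 0.25x_{Largo}.
Similarly x_{Largo} = 10 − 0.25x_{Mesa}.
Plugging x_{Largo} into Mesa's best response: x_{Mesa} = 10.75 − 0.25(10 − 0.25x_{Mesa}) ⇒ 0.9375x_{Mesa} = 8.25, so x_{Mesa} = 8.8.
Then x_{Largo} = 10 − 0.25·8.8 = 7.8.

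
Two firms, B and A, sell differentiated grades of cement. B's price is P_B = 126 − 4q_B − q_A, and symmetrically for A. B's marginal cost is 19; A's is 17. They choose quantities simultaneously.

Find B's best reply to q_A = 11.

12

Firm B's profit: π = q_B(126 − 4q_B − q_A) − 19q_B.
∂π/∂q_B = 107 − 8q_B − q_A = 0 ⇒ q_B = 13.375 − 0.125q_A.
At q_A = 11: q_B = 13.375 − 0.125·11 = 12.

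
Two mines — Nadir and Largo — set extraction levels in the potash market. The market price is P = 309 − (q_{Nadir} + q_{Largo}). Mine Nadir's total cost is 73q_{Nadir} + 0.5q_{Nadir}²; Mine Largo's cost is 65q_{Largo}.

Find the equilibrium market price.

164.2

Mine Nadir's profit: π = q_{Nadir}(309 − (q_{Nadir} + q_{Largo})) − 73q_{Nadir} − 0.5q_{Nadir}².
∂π/∂q_{Nadir} = 236 − 3q_{Nadir} − q_{Largo} = 0, so q_{Nadir} = 236/3 − (1/3)q_{Largo}.
For Largo: ∂π/∂q_{Largo} = 244 − 2q_{Largo} − q_{Nadir} = 0 ⇒ q_{Largo} = 122 − 0.5q_{Nadir}.
Substituting the second reaction function into the first: q_{Nadir} = 236/3 − (1/3)(122 − 0.5q_{Nadir}), which gives (5/6)q_{Nadir} = 38 ⇒ q_{Nadir} = 45.6.
Then q_{Largo} = 122 − 0.5·45.6 = 99.2.
Equilibrium price: P = 309 − 144.8 = 164.2.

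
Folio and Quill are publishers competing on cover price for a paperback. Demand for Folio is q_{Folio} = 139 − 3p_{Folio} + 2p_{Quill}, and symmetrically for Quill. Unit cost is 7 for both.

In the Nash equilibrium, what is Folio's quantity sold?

99

Folio's profit: π = (p_{Folio} − 7)(139 − 3p_{Folio} + 2p_{Quill}).
∂π/∂p_{Folio} = 160 − 6p_{Folio} + 2p_{Quill} = 0 ⇒ p_{Folio} = 80/3 + (1/3)p_{Quill}.
By symmetry p_{Quill} = p_{Folio}; substituting into the reaction function, (2/3)p_{Folio} = 80/3 and p_{Folio} = 40.
q_{Folio} = 139 − 3·40 + 2·40 = 99.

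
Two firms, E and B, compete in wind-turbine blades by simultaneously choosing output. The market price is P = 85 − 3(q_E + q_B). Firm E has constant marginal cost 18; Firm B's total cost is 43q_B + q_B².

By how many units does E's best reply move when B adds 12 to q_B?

Firm E's profit: π = q_E(85 − 3(q_E + q_B)) − 18q_E.
∂π/∂q_E = 67 − 6q_E − 3q_B = 0, so q_E = 67/6 − 0.5q_B.
The reaction-function slope is −0.5, so a 12-unit rise in q_B moves q_E by −0.5 × 12 = −6. E's best response falls — the actions are strategic substitutes.

-6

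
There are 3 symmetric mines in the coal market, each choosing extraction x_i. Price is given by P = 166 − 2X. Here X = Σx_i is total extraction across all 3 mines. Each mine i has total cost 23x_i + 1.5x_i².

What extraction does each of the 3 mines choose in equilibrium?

13

A representative mine's profit is π_i = x_i(166 − 2X) − 23x_i − 1.5x_i², with X = x_i + Σ_{j≠i} x_j.
First-order condition: 143 − 7x_i − 2Σ_{j≠i} x_j = 0.
Imposing symmetry (x_j = x for all j) turns Σ_{j≠i} x_j into 2x, so 143 = 11x and x = 13.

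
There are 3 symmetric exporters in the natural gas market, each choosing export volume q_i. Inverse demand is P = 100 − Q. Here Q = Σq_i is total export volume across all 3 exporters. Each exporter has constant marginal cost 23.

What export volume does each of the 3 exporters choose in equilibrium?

A representative exporter's profit is π_i = q_i(100 − Q) − 23q_i, with Q = q_i + Σ_{j≠i} q_j.
First-order condition: 77 − 2q_i − Σ_{j≠i} q_j = 0.
In a symmetric equilibrium every exporter chooses the same q, so Σ_{j≠i} q_j = 2q. The condition becomes 77 − 4q = 0, giving q = 77/4 = 19.25.

19.25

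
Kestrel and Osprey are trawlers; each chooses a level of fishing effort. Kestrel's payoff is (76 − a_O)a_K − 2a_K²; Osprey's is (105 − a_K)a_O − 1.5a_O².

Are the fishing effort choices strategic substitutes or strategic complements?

Expanding Kestrel's payoff: 76a_K − a_Oa_K − 2a_K².
∂π/∂a_K = 76 − a_O − 4a_K = 0, so a_K = 19 − 0.25a_O.
The best-response slope da_K/da_O = −0.25 < 0: the reaction function is downward-sloping, so the choices are strategic substitutes.

strategic substitutes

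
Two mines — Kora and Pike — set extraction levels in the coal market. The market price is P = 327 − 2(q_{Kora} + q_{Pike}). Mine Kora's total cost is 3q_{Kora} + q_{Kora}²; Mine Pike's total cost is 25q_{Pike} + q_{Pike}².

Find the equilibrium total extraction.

78.25

Mine Kora's profit: π = q_{Kora}(327 − 2(q_{Kora} + q_{Pike})) − 3q_{Kora} − q_{Kora}².
∂π/∂q_{Kora} = 324 − 6q_{Kora} − 2q_{Pike} = 0, so q_{Kora} = 54 − (1/3)q_{Pike}.
By the same steps for Pike: q_{Pike} = 151/3 − (1/3)q_{Kora}.
Substituting the second reaction function into the first: q_{Kora} = 54 − (1/3)(151/3 − (1/3)q_{Kora}), which gives (8/9)q_{Kora} = 335/9 ⇒ q_{Kora} = 41.875.
Then q_{Pike} = 151/3 − (1/3)·41.875 = 36.375.
Total extraction: 41.875 + 36.375 = 78.25.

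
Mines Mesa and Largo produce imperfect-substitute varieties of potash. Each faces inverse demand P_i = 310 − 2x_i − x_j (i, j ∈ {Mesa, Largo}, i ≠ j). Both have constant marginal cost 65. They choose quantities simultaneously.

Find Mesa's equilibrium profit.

Mine Mesa's profit: π = x_{Mesa}(310 − 2x_{Mesa} − x_{Largo}) − 65x_{Mesa}.
∂π/∂x_{Mesa} = 245 − 4x_{Mesa} − x_{Largo} = 0 ⇒ x_{Mesa} = 61.25 − 0.25x_{Largo}.
By symmetry x_{Largo} = x_{Mesa}; substituting into the reaction function, 1.25x_{Mesa} = 61.25 and x_{Mesa} = 49.
P_{Mesa} = 310 − 2·49 − 49 = 163.
Profit = (163 − 65)·49 = 4802.

4802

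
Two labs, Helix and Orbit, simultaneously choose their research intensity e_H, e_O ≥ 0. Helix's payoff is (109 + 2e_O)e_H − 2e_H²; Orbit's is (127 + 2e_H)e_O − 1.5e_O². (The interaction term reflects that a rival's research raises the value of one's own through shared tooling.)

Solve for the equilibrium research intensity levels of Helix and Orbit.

72.625, 90.75

Expanding Helix's payoff: 109e_H + 2e_Oe_H − 2e_H².
∂π/∂e_H = 109 + 2e_O − 4e_H = 0, so e_H = 27.25 + 0.5e_O.
Likewise for Orbit: e_O = 127/3 + (2/3)e_H.
Substituting the second reaction function into the first: e_H = 27.25 + 0.5(127/3 + (2/3)e_H), which gives (2/3)e_H = 581/12 ⇒ e_H = 72.625.
Then e_O = 127/3 + (2/3)·72.625 = 90.75.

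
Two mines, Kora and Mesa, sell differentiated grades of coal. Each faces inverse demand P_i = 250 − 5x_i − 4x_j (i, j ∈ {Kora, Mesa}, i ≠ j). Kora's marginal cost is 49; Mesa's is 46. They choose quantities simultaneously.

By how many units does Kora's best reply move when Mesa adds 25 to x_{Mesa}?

Mine Kora's profit: π = x_{Kora}(250 − 5x_{Kora} − 4x_{Mesa}) − 49x_{Kora}.
∂π/∂x_{Kora} = 201 − 10x_{Kora} − 4x_{Mesa} = 0 ⇒ x_{Kora} = 20.1 − 0.4x_{Mesa}.
The reaction-function slope is −0.4, so a 25-unit rise in x_{Mesa} moves x_{Kora} by −0.4 × 25 = −10. Kora's best response falls — the actions are strategic substitutes.

-10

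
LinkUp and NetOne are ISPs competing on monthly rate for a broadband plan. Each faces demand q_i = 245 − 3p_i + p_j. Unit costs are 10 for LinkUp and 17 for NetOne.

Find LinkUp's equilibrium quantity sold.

LinkUp's profit: π = (p_{LinkUp} − 10)(245 − 3p_{LinkUp} + p_{NetOne}).
∂π/∂p_{LinkUp} = 275 − 6p_{LinkUp} + p_{NetOne} = 0 ⇒ p_{LinkUp} = 275/6 + (1/6)p_{NetOne}.
Similarly p_{NetOne} = 148/3 + (1/6)p_{LinkUp}.
Substituting the second reaction function into the first: p_{LinkUp} = 275/6 + (1/6)(148/3 + (1/6)p_{LinkUp}), which gives (35/36)p_{LinkUp} = 973/18 ⇒ p_{LinkUp} = 55.6.
Then p_{NetOne} = 148/3 + (1/6)·55.6 = 58.6.
q_{LinkUp} = 245 − 3·55.6 + 58.6 = 136.8.

136.8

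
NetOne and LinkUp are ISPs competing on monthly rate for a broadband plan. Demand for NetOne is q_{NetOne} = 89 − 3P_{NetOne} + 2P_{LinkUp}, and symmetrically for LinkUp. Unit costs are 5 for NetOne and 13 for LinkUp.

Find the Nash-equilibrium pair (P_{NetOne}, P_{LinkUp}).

NetOne's profit: π = (P_{NetOne} − 5)(89 − 3P_{NetOne} + 2P_{LinkUp}).
∂π/∂P_{NetOne} = 104 − 6P_{NetOne} + 2P_{LinkUp} = 0 ⇒ P_{NetOne} = 52/3 + (1/3)P_{LinkUp}.
Similarly P_{LinkUp} = 64/3 + (1/3)P_{NetOne}.
Substituting the second reaction function into the first: P_{NetOne} = 52/3 + (1/3)(64/3 + (1/3)P_{NetOne}), which gives (8/9)P_{NetOne} = 220/9 ⇒ P_{NetOne} = 27.5.
Then P_{LinkUp} = 64/3 + (1/3)·27.5 = 30.5.

27.5, 30.5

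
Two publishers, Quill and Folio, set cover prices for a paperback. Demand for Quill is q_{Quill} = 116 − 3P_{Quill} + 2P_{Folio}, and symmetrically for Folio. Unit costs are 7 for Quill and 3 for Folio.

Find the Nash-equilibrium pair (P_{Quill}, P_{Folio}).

Quill's profit: π = (P_{Quill} − 7)(116 − 3P_{Quill} + 2P_{Folio}).
∂π/∂P_{Quill} = 137 − 6P_{Quill} + 2P_{Folio} = 0 ⇒ P_{Quill} = 137/6 + (1/3)P_{Folio}.
Similarly P_{Folio} = 125/6 + (1/3)P_{Quill}.
Plugging P_{Folio} into Quill's best response: P_{Quill} = 137/6 + (1/3)(125/6 + (1/3)P_{Quill}) ⇒ (8/9)P_{Quill} = 268/9, so P_{Quill} = 33.5.
Then P_{Folio} = 125/6 + (1/3)·33.5 = 32.

33.5, 32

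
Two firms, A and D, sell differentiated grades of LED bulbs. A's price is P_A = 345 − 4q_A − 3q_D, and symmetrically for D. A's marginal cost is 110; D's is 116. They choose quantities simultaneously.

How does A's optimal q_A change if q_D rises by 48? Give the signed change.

-18

Firm A's profit: π = q_A(345 − 4q_A − 3q_D) − 110q_A.
∂π/∂q_A = 235 − 8q_A − 3q_D = 0 ⇒ q_A = 29.375 − 0.375q_D.
The reaction-function slope is −0.375, so a 48-unit rise in q_D moves q_A by −0.375 × 48 = −18. A's best response falls — the actions are strategic substitutes.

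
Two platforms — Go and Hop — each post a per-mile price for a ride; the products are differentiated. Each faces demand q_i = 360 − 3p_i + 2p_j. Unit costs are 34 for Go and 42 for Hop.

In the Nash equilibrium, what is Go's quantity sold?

249

Go's profit: π = (p_{Go} − 34)(360 − 3p_{Go} + 2p_{Hop}).
∂π/∂p_{Go} = 462 − 6p_{Go} + 2p_{Hop} = 0 ⇒ p_{Go} = 77 + (1/3)p_{Hop}.
Similarly p_{Hop} = 81 + (1/3)p_{Go}.
Substituting the second reaction function into the first: p_{Go} = 77 + (1/3)(81 + (1/3)p_{Go}), which gives (8/9)p_{Go} = 104 ⇒ p_{Go} = 117.
Then p_{Hop} = 81 + (1/3)·117 = 120.
q_{Go} = 360 − 3·117 + 2·120 = 249.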